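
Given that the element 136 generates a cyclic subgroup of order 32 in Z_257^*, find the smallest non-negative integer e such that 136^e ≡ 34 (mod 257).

21

Successive powers of 136 modulo 257:
  136^0=1  136^1=136  136^2=249  136^3=197  136^4=64  136^5=223
  136^6=2  136^7=15  136^8=241  136^9=137  136^10=128  136^11=189
  136^12=4  136^13=30  136^14=225  136^15=17  136^16=256  136^17=121
  136^18=8  136^19=60  136^20=193  136^21=34
So 136^21 ≡ 34 (mod 257), giving e = 21.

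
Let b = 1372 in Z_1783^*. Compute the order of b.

The order of 1372 must divide p − 1 = 1782 = 2 · 3^4 · 11.
Divisors: 1, 2, 3, 6, 9, 11, 18, 22, 27, 33, 54, 66, 81, 99, 162, 198, 297, 594, 891, 1782.
Check each in increasing order: 1372^1 ≡ 1372;  1372^2 ≡ 1319;  1372^3 ≡ 1706;  1372^6 ≡ 580;  1372^9 ≡ 1698;  1372^11 ≡ 214;  1372^18 ≡ 93;  1372^22 ≡ 1221;  1372^27 ≡ 1010;  1372^33 ≡ 976;  1372^54 ≡ 224;  1372^66 ≡ 454;  1372^81 ≡ 1582;  1372^99 ≡ 920;  1372^162 ≡ 1175;  1372^198 ≡ 1258;  1372^297 ≡ 193;  1372^594 ≡ 1589;  1372^891 ≡ 1.
Smallest exponent giving 1 is 891.

891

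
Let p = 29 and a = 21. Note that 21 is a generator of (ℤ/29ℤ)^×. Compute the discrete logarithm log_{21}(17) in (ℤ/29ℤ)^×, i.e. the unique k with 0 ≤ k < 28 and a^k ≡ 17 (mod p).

21

Successive powers of 21 modulo 29:
  21^0=1  21^1=21  21^2=6  21^3=10  21^4=7  21^5=2
  21^6=13  21^7=12  21^8=20  21^9=14  21^10=4  21^11=26
  21^12=24  21^13=11  21^14=28  21^15=8  21^16=23  21^17=19
  21^18=22  21^19=27  21^20=16  21^21=17
So 21^21 ≡ 17 (mod 29), giving k = 21.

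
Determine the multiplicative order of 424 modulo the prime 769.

The order of 424 must divide p − 1 = 768 = 2^8 · 3.
Divisors: 1, 2, 3, 4, 6, 8, 12, 16, 24, 32, 48, 64, 96, 128, 192, 256, 384, 768.
Check each in increasing order: 424^1 ≡ 424;  424^2 ≡ 599;  424^3 ≡ 206;  424^4 ≡ 447;  424^6 ≡ 141;  424^8 ≡ 638;  424^12 ≡ 656;  424^16 ≡ 243;  424^24 ≡ 465;  424^32 ≡ 605;  424^48 ≡ 136;  424^64 ≡ 750;  424^96 ≡ 40;  424^128 ≡ 361;  424^192 ≡ 62;  424^256 ≡ 360;  424^384 ≡ 768;  424^768 ≡ 1.
Smallest exponent giving 1 is 768.

768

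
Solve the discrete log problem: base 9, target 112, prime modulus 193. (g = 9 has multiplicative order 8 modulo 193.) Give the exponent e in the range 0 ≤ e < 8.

6

Successive powers of 9 modulo 193:
  9^0=1  9^1=9  9^2=81  9^3=150  9^4=192  9^5=184
  9^6=112
So 9^6 ≡ 112 (mod 193), giving e = 6.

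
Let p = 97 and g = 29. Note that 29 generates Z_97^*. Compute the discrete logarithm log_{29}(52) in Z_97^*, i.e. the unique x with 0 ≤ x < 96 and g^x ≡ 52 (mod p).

81

Baby-step giant-step with m = ceil(sqrt(96)) = 10.
Baby table (29^j mod 97 for j=0..9):
  0:1  1:29  2:65  3:42  4:54  5:14  6:18  7:37
  8:6  9:77
Giant step factor: 29^(-10) ≡ 49 (mod 97).
Scan 52·49^i mod 97 for i = 0, 1, …:
  i=0: 52   i=1: 26   i=2: 13   i=3: 55
  i=4: 76   i=5: 38   i=6: 19   i=7: 58
  i=8: 29
Match at i=8, j=1: x = 8·10 + 1 = 81.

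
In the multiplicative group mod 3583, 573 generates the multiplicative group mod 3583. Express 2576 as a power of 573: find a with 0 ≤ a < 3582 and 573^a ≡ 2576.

2255

Baby-step giant-step with m = ceil(sqrt(3582)) = 60.
Baby table (573^j mod 3583 for j=0..59):
  0:1  1:573  2:2276  3:3519  4:2741  5:1239  6:513  7:143
  8:3113  9:2998  10:1597  11:1416  12:1610  13:1699  14:2534  15:867
  16:2337  17:2642  18:1840  19:918  20:2896  21:479  22:2159  23:972
  24:1591  25:1561  26:2286  27:2083  28:420  29:599  30:2842  31:1784
  32:1077  33:845  34:480  35:2732  36:3248  37:1527  38:719  39:3525
  40:2596  41:563  42:129  43:2257  44:3381  45:2493  46:2455  47:2179
  48:1683  49:532  50:281  51:3361  52:1782  53:3514  54:3459  55:608
  56:833  57:770  58:501  59:433
Giant step factor: 573^(-60) ≡ 1824 (mod 3583).
Scan 2576·1824^i mod 3583 for i = 0, 1, …:
  i=0: 2576   i=1: 1311   i=2: 1403   i=3: 810
  i=4: 1244   i=5: 1017   i=6: 2597   i=7: 202
  i=8: 2982   i=9: 174     …   i=36: 1848
  i=37: 2732
Match at i=37, j=35: a = 37·60 + 35 = 2255.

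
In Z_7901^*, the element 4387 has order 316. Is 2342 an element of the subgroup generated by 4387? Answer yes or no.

yes

2342 ∈ ⟨4387⟩ iff 2342^316 ≡ 1 (mod 7901), since |⟨4387⟩| = 316.
2342^316 mod 7901 = 1.
Since 1 = 1, 2342 lies in the subgroup.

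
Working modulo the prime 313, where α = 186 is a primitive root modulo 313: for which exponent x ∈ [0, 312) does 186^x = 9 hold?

40

Baby-step giant-step with m = ceil(sqrt(312)) = 18.
Baby table (186^j mod 313 for j=0..17):
  0:1  1:186  2:166  3:202  4:12  5:41  6:114  7:233
  8:144  9:179  10:116  11:292  12:163  13:270  14:140  15:61
  16:78  17:110
Giant step factor: 186^(-18) ≡ 49 (mod 313).
Scan 9·49^i mod 313 for i = 0, 1, …:
  i=0: 9   i=1: 128   i=2: 12
Match at i=2, j=4: x = 2·18 + 4 = 40.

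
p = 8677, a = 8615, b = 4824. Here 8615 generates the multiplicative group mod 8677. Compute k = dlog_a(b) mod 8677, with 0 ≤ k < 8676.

758

Baby-step giant-step with m = ceil(sqrt(8676)) = 94.
Baby table (8615^j mod 8677 for j=0..93):
  0:1  1:8615  2:3844  3:4628  4:8082  5:2182  6:3548  7:5626
  8:6945  9:3260  10:6128  11:1852  12:6654  13:3948  14:6857  15:39
  16:6259  17:2407  18:6952  19:2826  20:7005  21:8217  22:2489  23:1868
  24:5662  25:4713  26:2812  27:7873  28:6463  29:7113  30:1521  31:1145
  32:7103  33:2141  34:6090  35:4208  36:8091  37:1624  38:3436  39:3893
  40:1590  41:5544  42:3352  43:424  44:8420  45:7257  46:1270  47:8030
  48:5406  49:3231  50:7926  51:3177  52:2597  53:3849  54:4318  55:1271
  56:7968  57:573  58:7859  59:7331  60:5359  61:6145  62:798  63:2586
  64:4531  65:5419  66:2425  67:5836  68:2602  69:3539  70:6184  71:7057
  72:4993  73:2806  74:8245  75:753  76:5376  77:5091  78:5407  79:3169
  80:3093  81:7805  82:2002  83:6031  84:7866  85:6897  86:6236  87:3833
  88:5310  89:506  90:3336  91:1416  92:7655  93:2625
Giant step factor: 8615^(-94) ≡ 7790 (mod 8677).
Scan 4824·7790^i mod 8677 for i = 0, 1, …:
  i=0: 4824   i=1: 7550   i=2: 1794   i=3: 5290
  i=4: 2027   i=5: 6867   i=6: 225   i=7: 8673
  i=8: 3548
Match at i=8, j=6: k = 8·94 + 6 = 758.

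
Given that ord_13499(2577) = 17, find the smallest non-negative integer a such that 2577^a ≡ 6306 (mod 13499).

3

Successive powers of 2577 modulo 13499:
  2577^0=1  2577^1=2577  2577^2=12920  2577^3=6306
So 2577^3 ≡ 6306 (mod 13499), giving a = 3.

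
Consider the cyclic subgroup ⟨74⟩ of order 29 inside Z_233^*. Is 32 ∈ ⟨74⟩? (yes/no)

32 ∈ ⟨74⟩ iff 32^29 ≡ 1 (mod 233), since |⟨74⟩| = 29.
32^29 mod 233 = 1.
Since 1 = 1, 32 lies in the subgroup.

yes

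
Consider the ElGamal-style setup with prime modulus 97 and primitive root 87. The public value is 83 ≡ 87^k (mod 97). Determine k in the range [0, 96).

43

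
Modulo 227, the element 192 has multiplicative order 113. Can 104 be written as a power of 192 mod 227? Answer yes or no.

yes

104 ∈ ⟨192⟩ iff 104^113 ≡ 1 (mod 227), since |⟨192⟩| = 113.
104^113 mod 227 = 1.
Since 1 = 1, 104 lies in the subgroup.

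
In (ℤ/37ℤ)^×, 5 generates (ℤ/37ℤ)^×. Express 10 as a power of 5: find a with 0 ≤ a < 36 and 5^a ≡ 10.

12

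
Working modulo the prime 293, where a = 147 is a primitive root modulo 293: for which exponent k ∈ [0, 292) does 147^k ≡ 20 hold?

117

Baby-step giant-step with m = ceil(sqrt(292)) = 18.
Baby table (147^j mod 293 for j=0..17):
  0:1  1:147  2:220  3:110  4:55  5:174  6:87  7:190
  8:95  9:194  10:97  11:195  12:244  13:122  14:61  15:177
  16:235  17:264
Giant step factor: 147^(-18) ≡ 202 (mod 293).
Scan 20·202^i mod 293 for i = 0, 1, …:
  i=0: 20   i=1: 231   i=2: 75   i=3: 207
  i=4: 208   i=5: 117   i=6: 194
Match at i=6, j=9: k = 6·18 + 9 = 117.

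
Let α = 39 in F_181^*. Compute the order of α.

9

The order of 39 must divide p − 1 = 180 = 2^2 · 3^2 · 5.
Divisors: 1, 2, 3, 4, 5, 6, 9, 10, 12, 15, 18, 20, 30, 36, 45, 60, 90, 180.
Check each in increasing order: 39^1 ≡ 39;  39^2 ≡ 73;  39^3 ≡ 132;  39^4 ≡ 80;  39^5 ≡ 43;  39^6 ≡ 48;  39^9 ≡ 1.
Smallest exponent giving 1 is 9.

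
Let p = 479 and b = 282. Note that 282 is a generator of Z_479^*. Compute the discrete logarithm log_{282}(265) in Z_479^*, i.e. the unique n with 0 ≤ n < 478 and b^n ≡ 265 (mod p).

Baby-step giant-step with m = ceil(sqrt(478)) = 22.
Baby table (282^j mod 479 for j=0..21):
  0:1  1:282  2:10  3:425  4:100  5:418  6:42  7:348
  8:420  9:127  10:368  11:312  12:327  13:246  14:396  15:65
  16:128  17:171  18:322  19:273  20:346  21:335
Giant step factor: 282^(-22) ≡ 385 (mod 479).
Scan 265·385^i mod 479 for i = 0, 1, …:
  i=0: 265   i=1: 477   i=2: 188   i=3: 51
  i=4: 475   i=5: 376   i=6: 102   i=7: 471
  i=8: 273
Match at i=8, j=19: n = 8·22 + 19 = 195.

195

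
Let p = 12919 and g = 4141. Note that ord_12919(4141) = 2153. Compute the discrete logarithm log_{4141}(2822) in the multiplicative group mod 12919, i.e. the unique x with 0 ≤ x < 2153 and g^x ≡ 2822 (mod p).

914

Baby-step giant-step with m = ceil(sqrt(2153)) = 47.
Baby table (4141^j mod 12919 for j=0..46):
  0:1  1:4141  2:4368  3:1288  4:10980  5:6219  6:5312  7:8854
  8:292  9:7705  10:9394  11:1445  12:2248  13:7288  14:824  15:1568
  16:7750  17:1954  18:4220  19:8532  20:10466  21:9380  22:8066  23:5691
  24:2175  25:2132  26:4935  27:10896  28:7188  29:132  30:4014  31:8140
  32:2069  33:2432  34:7011  35:3558  36:6018  37:12706  38:9378  39:12703
  40:9874  41:12518  42:6010  43:5416  44:272  45:2399  46:12467
Giant step factor: 4141^(-47) ≡ 9263 (mod 12919).
Scan 2822·9263^i mod 12919 for i = 0, 1, …:
  i=0: 2822   i=1: 5049   i=2: 2107   i=3: 9451
  i=4: 5469   i=5: 3948   i=6: 9554   i=7: 3552
  i=8: 10402   i=9: 3824     …   i=18: 10245
  i=19: 9380
Match at i=19, j=21: x = 19·47 + 21 = 914.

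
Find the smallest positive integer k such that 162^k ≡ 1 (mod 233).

The order of 162 must divide p − 1 = 232 = 2^3 · 29.
Divisors: 1, 2, 4, 8, 29, 58, 116, 232.
Check each in increasing order: 162^1 ≡ 162;  162^2 ≡ 148;  162^4 ≡ 2;  162^8 ≡ 4;  162^29 ≡ 232;  162^58 ≡ 1.
Smallest exponent giving 1 is 58.

58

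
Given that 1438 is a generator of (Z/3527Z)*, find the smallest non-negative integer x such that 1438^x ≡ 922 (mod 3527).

41

Baby-step giant-step with m = ceil(sqrt(3526)) = 60.
Baby table (1438^j mod 3527 for j=0..59):
  0:1  1:1438  2:1022  3:2404  4:492  5:2096  6:1990  7:1223
  8:2228  9:1348  10:2101  11:2126  12:2806  13:140  14:281  15:2000
  16:1495  17:1867  18:699  19:3494  20:1924  21:1544  22:1789  23:1399
  24:1372  25:1343  26:1965  27:543  28:1367  29:1207  30:382  31:2631
  32:2434  33:1308  34:1013  35:43  36:1875  37:1622  38:1089  39:3521
  40:1953  41:922  42:3211  43:575  44:1532  45:2168  46:3243  47:740
  48:2493  49:1502  50:1352  51:799  52:2687  53:1841  54:2108  55:1611
  56:2906  57:2860  58:198  59:2564
Giant step factor: 1438^(-60) ≡ 1489 (mod 3527).
Scan 922·1489^i mod 3527 for i = 0, 1, …:
  i=0: 922
Match at i=0, j=41: x = 0·60 + 41 = 41.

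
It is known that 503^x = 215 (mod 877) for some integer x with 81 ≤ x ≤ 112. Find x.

109

Compute 503^81 mod 877 = 512, then multiply by 503 repeatedly:
  503^81=512  503^82=575  503^83=692  503^84=784  503^85=579
  503^86=73  503^87=762  503^88=37  503^89=194  503^90=235
  503^91=687  503^92=23  503^93=168  503^94=312  503^95=830
  503^96=38  503^97=697  503^98=668  503^99=113  503^100=711
  503^101=694  503^102=36  503^103=568  503^104=679  503^105=384
  503^106=212  503^107=519  503^108=588  503^109=215
Found 215 at exponent 109.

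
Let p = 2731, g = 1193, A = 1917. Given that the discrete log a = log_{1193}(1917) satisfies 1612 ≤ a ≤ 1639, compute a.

1627

Compute 1193^1612 mod 2731 = 1025, then multiply by 1193 repeatedly:
  1193^1612=1025  1193^1613=2068  1193^1614=1031  1193^1615=1033  1193^1616=688
  1193^1617=1484  1193^1618=724  1193^1619=736  1193^1620=1397  1193^1621=711
  1193^1622=1613  1193^1623=1685  1193^1624=189  1193^1625=1535  1193^1626=1485
  1193^1627=1917
Found 1917 at exponent 1627.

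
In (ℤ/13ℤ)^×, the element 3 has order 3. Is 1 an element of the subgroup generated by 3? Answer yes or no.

⟨3⟩ has order 3; its elements mod 13 are {1, 3, 9}.
1 is in this set.

yes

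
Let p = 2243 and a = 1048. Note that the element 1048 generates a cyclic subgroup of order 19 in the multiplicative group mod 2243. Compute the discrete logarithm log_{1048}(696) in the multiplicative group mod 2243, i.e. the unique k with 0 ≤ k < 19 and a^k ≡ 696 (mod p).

Successive powers of 1048 modulo 2243:
  1048^0=1  1048^1=1048  1048^2=1477  1048^3=226  1048^4=1333  1048^5=1838
  1048^6=1730  1048^7=696
So 1048^7 ≡ 696 (mod 2243), giving k = 7.

7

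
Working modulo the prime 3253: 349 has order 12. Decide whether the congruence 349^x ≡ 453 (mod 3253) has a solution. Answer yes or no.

⟨349⟩ has order 12; its elements mod 3253 are {1, 349, 1249, 1439, 1440, 1598, 1655, 1813, 1814, 2004, 2904, 3252}.
453 is not in this set.

no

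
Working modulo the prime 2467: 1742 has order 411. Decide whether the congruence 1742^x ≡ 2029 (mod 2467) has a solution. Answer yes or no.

no

2029 ∈ ⟨1742⟩ iff 2029^411 ≡ 1 (mod 2467), since |⟨1742⟩| = 411.
2029^411 mod 2467 = 216.
Since 216 ≠ 1, 2029 does not lie in the subgroup.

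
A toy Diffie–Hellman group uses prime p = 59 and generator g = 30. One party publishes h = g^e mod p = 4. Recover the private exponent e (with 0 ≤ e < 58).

Baby-step giant-step with m = ceil(sqrt(58)) = 8.
Baby table (30^j mod 59 for j=0..7):
  0:1  1:30  2:15  3:37  4:48  5:24  6:12  7:6
Giant step factor: 30^(-8) ≡ 20 (mod 59).
Scan 4·20^i mod 59 for i = 0, 1, …:
  i=0: 4   i=1: 21   i=2: 7   i=3: 22
  i=4: 27   i=5: 9   i=6: 3   i=7: 1
Match at i=7, j=0: e = 7·8 + 0 = 56.

56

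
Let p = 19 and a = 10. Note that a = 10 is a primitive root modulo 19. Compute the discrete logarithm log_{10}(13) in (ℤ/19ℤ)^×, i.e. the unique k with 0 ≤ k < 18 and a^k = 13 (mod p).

Successive powers of 10 modulo 19:
  10^0=1  10^1=10  10^2=5  10^3=12  10^4=6  10^5=3
  10^6=11  10^7=15  10^8=17  10^9=18  10^10=9  10^11=14
  10^12=7  10^13=13
So 10^13 ≡ 13 (mod 19), giving k = 13.

13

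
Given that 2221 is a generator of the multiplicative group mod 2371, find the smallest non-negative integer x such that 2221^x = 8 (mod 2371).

1629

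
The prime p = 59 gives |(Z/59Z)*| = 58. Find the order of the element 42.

58

The order of 42 must divide p − 1 = 58 = 2 · 29.
Divisors: 1, 2, 29, 58.
Check each in increasing order: 42^1 ≡ 42;  42^2 ≡ 53;  42^29 ≡ 58;  42^58 ≡ 1.
Smallest exponent giving 1 is 58.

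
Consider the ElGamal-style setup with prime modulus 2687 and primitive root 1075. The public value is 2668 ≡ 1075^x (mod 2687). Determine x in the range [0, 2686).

Baby-step giant-step with m = ceil(sqrt(2686)) = 52.
Baby table (1075^j mod 2687 for j=0..51):
  0:1  1:1075  2:215  3:43  4:546  5:1184  6:1849  7:1982
  8:2546  9:1584  10:1929  11:1998  12:937  13:2337  14:2617  15:2673
  16:1072  17:2364  18:2085  19:417  20:2233  21:984  22:1809  23:1974
  24:2007  25:2551  26:1585  27:317  28:2213  29:980  30:196  31:1114
  32:1835  33:367  34:2223  35:982  36:2346  37:1544  38:1921  39:1459
  40:1904  41:1993  42:936  43:1262  44:2402  45:2630  46:526  47:1180
  48:236  49:1122  50:2374  51:2087
Giant step factor: 1075^(-52) ≡ 515 (mod 2687).
Scan 2668·515^i mod 2687 for i = 0, 1, …:
  i=0: 2668   i=1: 963   i=2: 1537   i=3: 1577
  i=4: 681   i=5: 1405   i=6: 772   i=7: 2591
  i=8: 1613   i=9: 412     …   i=23: 1013
  i=24: 417
Match at i=24, j=19: x = 24·52 + 19 = 1267.

1267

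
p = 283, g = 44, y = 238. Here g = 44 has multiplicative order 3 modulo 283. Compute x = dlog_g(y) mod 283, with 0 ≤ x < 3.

2

Successive powers of 44 modulo 283:
  44^0=1  44^1=44  44^2=238
So 44^2 ≡ 238 (mod 283), giving x = 2.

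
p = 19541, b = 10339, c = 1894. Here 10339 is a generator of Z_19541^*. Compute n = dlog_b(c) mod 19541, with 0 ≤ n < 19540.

Baby-step giant-step with m = ceil(sqrt(19540)) = 140.
Baby table (10339^j mod 19541 for j=0..139):
  0:1  1:10339  2:5651  3:17640  4:3807  5:4999  6:18257  7:12604
  8:13368  9:17800  10:16603  11:10273  12:7212  13:15953  14:12027  15:7770
  16:979  17:19184  18:2226  19:14857  20:14263  21:8771  22:13129  23:8945
  24:14343  25:15169  26:15766  27:13193  28:6247  29:4728  30:10751  31:5381
  32:932  33:2235  34:10203  35:6499  36:11203  37:8310  38:14854  39:2787
  40:11359  41:18832  42:17065  43:18887  44:19021  45:17036  46:12171  47:11470
  48:13542  49:19014  50:3286  51:11696  52:5236  53:6434  54:3562  55:12274
  56:1632  57:9365  58:18621  59:4587  60:18527  61:9771  62:14940  63:12596
  64:8820  65:11674  66:12270  67:18899  68:6302  69:6684  70:8900  71:18072
  72:14907  73:3606  74:17747  75:15784  76:3885  77:10260  78:9592  79:1113
  80:17199  81:16902  82:14156  83:16335  84:14243  85:16942  86:17355  87:7883
  88:16367  89:12894  90:2364  91:15146  92:12461  93:466  94:10888  95:14872
  96:13020  97:15372  98:4155  99:7427  100:11164  101:15450  102:9416  103:18303
  104:19214  105:19281  106:8518  107:15856  108:5735  109:6771  110:9507  111:1643
  112:5848  113:2618  114:3217  115:1781  116:6137  117:816  118:14453  119:19081
  120:12064  121:19034  122:14656  123:7470  124:6298  125:4410  126:5837  127:6135
  128:19220  129:3151  130:3342  131:4450  132:9036  133:17224  134:1803  135:18644
  136:7892  137:11713  138:5130  139:4796
Giant step factor: 10339^(-140) ≡ 14309 (mod 19541).
Scan 1894·14309^i mod 19541 for i = 0, 1, …:
  i=0: 1894   i=1: 17420   i=2: 17325   i=3: 6299
  i=4: 9299   i=5: 4722   i=6: 13861   i=7: 15440
  i=8: 414   i=9: 3003     …   i=107: 5336
  i=108: 6137
Match at i=108, j=116: n = 108·140 + 116 = 15236.

15236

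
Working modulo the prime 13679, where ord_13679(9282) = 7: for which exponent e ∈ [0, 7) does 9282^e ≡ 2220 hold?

Successive powers of 9282 modulo 13679:
  9282^0=1  9282^1=9282  9282^2=5182  9282^3=3960  9282^4=1247  9282^5=2220
So 9282^5 ≡ 2220 (mod 13679), giving e = 5.

5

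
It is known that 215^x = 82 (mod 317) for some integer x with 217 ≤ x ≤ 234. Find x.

Compute 215^217 mod 317 = 80, then multiply by 215 repeatedly:
  215^217=80  215^218=82
Found 82 at exponent 218.

218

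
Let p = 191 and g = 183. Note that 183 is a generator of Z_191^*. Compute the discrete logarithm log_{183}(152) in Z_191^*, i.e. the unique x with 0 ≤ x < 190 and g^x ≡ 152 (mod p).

19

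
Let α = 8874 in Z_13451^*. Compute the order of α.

13450

The order of 8874 must divide p − 1 = 13450 = 2 · 5^2 · 269.
Divisors: 1, 2, 5, 10, 25, 50, 269, 538, 1345, 2690, 6725, 13450.
Check each in increasing order: 8874^1 ≡ 8874;  8874^2 ≡ 5722;  8874^5 ≡ 7778;  8874^10 ≡ 8137;  8874^25 ≡ 7906;  8874^50 ≡ 11490;  8874^269 ≡ 6081;  8874^538 ≡ 1762;  8874^1345 ≡ 800;  8874^2690 ≡ 7803;  8874^6725 ≡ 13450;  8874^13450 ≡ 1.
Smallest exponent giving 1 is 13450.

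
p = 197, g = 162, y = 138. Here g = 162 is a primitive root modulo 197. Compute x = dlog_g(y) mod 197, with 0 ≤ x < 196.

Baby-step giant-step with m = ceil(sqrt(196)) = 14.
Baby table (162^j mod 197 for j=0..13):
  0:1  1:162  2:43  3:71  4:76  5:98  6:116  7:77
  8:63  9:159  10:148  11:139  12:60  13:67
Giant step factor: 162^(-14) ≡ 83 (mod 197).
Scan 138·83^i mod 197 for i = 0, 1, …:
  i=0: 138   i=1: 28   i=2: 157   i=3: 29
  i=4: 43
Match at i=4, j=2: x = 4·14 + 2 = 58.

58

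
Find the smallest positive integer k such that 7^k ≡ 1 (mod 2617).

872

The order of 7 must divide p − 1 = 2616 = 2^3 · 3 · 109.
Divisors: 1, 2, 3, 4, 6, 8, 12, 24, 109, 218, 327, 436, 654, 872, 1308, 2616.
Check each in increasing order: 7^1 ≡ 7;  7^2 ≡ 49;  7^3 ≡ 343;  7^4 ≡ 2401;  7^6 ≡ 2501;  7^8 ≡ 2167;  7^12 ≡ 371;  7^24 ≡ 1557;  7^109 ≡ 99;  7^218 ≡ 1950;  7^327 ≡ 2009;  7^436 ≡ 2616;  7^654 ≡ 667;  7^872 ≡ 1.
Smallest exponent giving 1 is 872.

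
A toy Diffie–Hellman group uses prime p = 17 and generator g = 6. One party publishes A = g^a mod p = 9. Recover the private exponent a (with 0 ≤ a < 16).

14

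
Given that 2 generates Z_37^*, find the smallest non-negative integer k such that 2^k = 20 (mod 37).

25

Successive powers of 2 modulo 37:
  2^0=1  2^1=2  2^2=4  2^3=8  2^4=16  2^5=32
  2^6=27  2^7=17  2^8=34  2^9=31  2^10=25  2^11=13
  2^12=26  2^13=15  2^14=30  2^15=23  2^16=9  2^17=18
  2^18=36  2^19=35  2^20=33  2^21=29  2^22=21  2^23=5
  2^24=10  2^25=20
So 2^25 ≡ 20 (mod 37), giving k = 25.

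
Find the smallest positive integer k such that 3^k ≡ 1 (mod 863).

The order of 3 must divide p − 1 = 862 = 2 · 431.
Divisors: 1, 2, 431, 862.
Check each in increasing order: 3^1 ≡ 3;  3^2 ≡ 9;  3^431 ≡ 1.
Smallest exponent giving 1 is 431.

431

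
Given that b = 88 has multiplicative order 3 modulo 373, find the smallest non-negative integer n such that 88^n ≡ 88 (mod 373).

Successive powers of 88 modulo 373:
  88^0=1  88^1=88
So 88^1 ≡ 88 (mod 373), giving n = 1.

1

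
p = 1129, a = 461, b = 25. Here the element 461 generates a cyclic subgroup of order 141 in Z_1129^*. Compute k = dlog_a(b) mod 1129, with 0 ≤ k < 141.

95

Baby-step giant-step with m = ceil(sqrt(141)) = 12.
Baby table (461^j mod 1129 for j=0..11):
  0:1  1:461  2:269  3:948  4:105  5:987  6:20  7:188
  8:864  9:896  10:971  11:547
Giant step factor: 461^(-12) ≡ 652 (mod 1129).
Scan 25·652^i mod 1129 for i = 0, 1, …:
  i=0: 25   i=1: 494   i=2: 323   i=3: 602
  i=4: 741   i=5: 1049   i=6: 903   i=7: 547
Match at i=7, j=11: k = 7·12 + 11 = 95.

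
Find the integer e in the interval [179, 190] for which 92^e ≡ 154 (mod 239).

181

Compute 92^179 mod 239 = 214, then multiply by 92 repeatedly:
  92^179=214  92^180=90  92^181=154
Found 154 at exponent 181.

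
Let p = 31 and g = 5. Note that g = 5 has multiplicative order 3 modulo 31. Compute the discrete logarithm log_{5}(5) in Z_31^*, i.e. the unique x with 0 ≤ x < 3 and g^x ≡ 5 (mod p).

1

Successive powers of 5 modulo 31:
  5^0=1  5^1=5
So 5^1 ≡ 5 (mod 31), giving x = 1.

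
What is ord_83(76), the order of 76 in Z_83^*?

The order of 76 must divide p − 1 = 82 = 2 · 41.
Divisors: 1, 2, 41, 82.
Check each in increasing order: 76^1 ≡ 76;  76^2 ≡ 49;  76^41 ≡ 82;  76^82 ≡ 1.
Smallest exponent giving 1 is 82.

82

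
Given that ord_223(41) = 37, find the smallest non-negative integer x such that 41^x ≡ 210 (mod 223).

Successive powers of 41 modulo 223:
  41^0=1  41^1=41  41^2=120  41^3=14  41^4=128  41^5=119
  41^6=196  41^7=8  41^8=105  41^9=68  41^10=112  41^11=132
  41^12=60  41^13=7  41^14=64  41^15=171  41^16=98  41^17=4
  41^18=164  41^19=34  41^20=56  41^21=66  41^22=30  41^23=115
  41^24=32  41^25=197  41^26=49  41^27=2  41^28=82  41^29=17
  41^30=28  41^31=33  41^32=15  41^33=169  41^34=16  41^35=210
So 41^35 ≡ 210 (mod 223), giving x = 35.

35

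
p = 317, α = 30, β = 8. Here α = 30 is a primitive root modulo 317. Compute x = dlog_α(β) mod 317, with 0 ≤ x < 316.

75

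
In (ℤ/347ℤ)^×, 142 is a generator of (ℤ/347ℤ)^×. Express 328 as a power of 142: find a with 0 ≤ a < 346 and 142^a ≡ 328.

Baby-step giant-step with m = ceil(sqrt(346)) = 19.
Baby table (142^j mod 347 for j=0..18):
  0:1  1:142  2:38  3:191  4:56  5:318  6:46  7:286
  8:13  9:111  10:147  11:54  12:34  13:317  14:251  15:248
  16:169  17:55  18:176
Giant step factor: 142^(-19) ≡ 217 (mod 347).
Scan 328·217^i mod 347 for i = 0, 1, …:
  i=0: 328   i=1: 41   i=2: 222   i=3: 288
  i=4: 36   i=5: 178   i=6: 109   i=7: 57
  i=8: 224   i=9: 28     …   i=13: 20
  i=14: 176
Match at i=14, j=18: a = 14·19 + 18 = 284.

284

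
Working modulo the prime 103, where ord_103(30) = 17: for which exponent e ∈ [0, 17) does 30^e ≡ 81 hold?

Successive powers of 30 modulo 103:
  30^0=1  30^1=30  30^2=76  30^3=14  30^4=8  30^5=34
  30^6=93  30^7=9  30^8=64  30^9=66  30^10=23  30^11=72
  30^12=100  30^13=13  30^14=81
So 30^14 ≡ 81 (mod 103), giving e = 14.

14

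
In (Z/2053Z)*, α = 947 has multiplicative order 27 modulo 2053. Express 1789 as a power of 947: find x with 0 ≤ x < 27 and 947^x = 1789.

Successive powers of 947 modulo 2053:
  947^0=1  947^1=947  947^2=1701  947^3=1295  947^4=724  947^5=1979
  947^6=1777  947^7=1412  947^8=661  947^9=1855  947^10=1370  947^11=1947
  947^12=215  947^13=358  947^14=281  947^15=1270  947^16=1685  947^17=514
  947^18=197  947^19=1789
So 947^19 ≡ 1789 (mod 2053), giving x = 19.

19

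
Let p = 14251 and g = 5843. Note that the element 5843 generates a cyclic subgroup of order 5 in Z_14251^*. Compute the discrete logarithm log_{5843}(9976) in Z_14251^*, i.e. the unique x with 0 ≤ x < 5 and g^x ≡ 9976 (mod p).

3

Successive powers of 5843 modulo 14251:
  5843^0=1  5843^1=5843  5843^2=9504  5843^3=9976
So 5843^3 ≡ 9976 (mod 14251), giving x = 3.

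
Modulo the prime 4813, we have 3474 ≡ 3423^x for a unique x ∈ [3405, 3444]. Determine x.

3407

Compute 3423^3405 mod 4813 = 1955, then multiply by 3423 repeatedly:
  3423^3405=1955  3423^3406=1895  3423^3407=3474
Found 3474 at exponent 3407.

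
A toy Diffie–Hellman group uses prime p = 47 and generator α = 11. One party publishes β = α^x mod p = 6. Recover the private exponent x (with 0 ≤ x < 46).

Baby-step giant-step with m = ceil(sqrt(46)) = 7.
Baby table (11^j mod 47 for j=0..6):
  0:1  1:11  2:27  3:15  4:24  5:29  6:37
Giant step factor: 11^(-7) ≡ 44 (mod 47).
Scan 6·44^i mod 47 for i = 0, 1, …:
  i=0: 6   i=1: 29
Match at i=1, j=5: x = 1·7 + 5 = 12.

12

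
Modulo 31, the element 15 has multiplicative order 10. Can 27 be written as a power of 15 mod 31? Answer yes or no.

yes

⟨15⟩ has order 10; its elements mod 31 are {1, 2, 4, 8, 15, 16, 23, 27, 29, 30}.
27 is in this set.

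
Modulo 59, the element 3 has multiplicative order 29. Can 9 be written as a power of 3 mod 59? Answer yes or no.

9 ∈ ⟨3⟩ iff 9^29 ≡ 1 (mod 59), since |⟨3⟩| = 29.
9^29 mod 59 = 1.
Since 1 = 1, 9 lies in the subgroup.

yes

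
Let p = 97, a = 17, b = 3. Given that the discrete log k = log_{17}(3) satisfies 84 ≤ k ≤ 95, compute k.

Compute 17^84 mod 97 = 47, then multiply by 17 repeatedly:
  17^84=47  17^85=23  17^86=3
Found 3 at exponent 86.

86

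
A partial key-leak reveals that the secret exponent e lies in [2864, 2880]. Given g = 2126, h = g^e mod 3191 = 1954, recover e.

2876

Compute 2126^2864 mod 3191 = 1447, then multiply by 2126 repeatedly:
  2126^2864=1447  2126^2865=198  2126^2866=2927  2126^2867=352  2126^2868=1658
  2126^2869=2044  2126^2870=2593  2126^2871=1861  2126^2872=2837  2126^2873=472
  2126^2874=1498  2126^2875=130  2126^2876=1954
Found 1954 at exponent 2876.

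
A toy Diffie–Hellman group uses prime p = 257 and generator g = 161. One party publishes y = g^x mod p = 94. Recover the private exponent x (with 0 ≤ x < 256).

Baby-step giant-step with m = ceil(sqrt(256)) = 16.
Baby table (161^j mod 257 for j=0..15):
  0:1  1:161  2:221  3:115  4:11  5:229  6:118  7:237
  8:121  9:206  10:13  11:37  12:46  13:210  14:143  15:150
Giant step factor: 161^(-16) ≡ 32 (mod 257).
Scan 94·32^i mod 257 for i = 0, 1, …:
  i=0: 94   i=1: 181   i=2: 138   i=3: 47
  i=4: 219   i=5: 69   i=6: 152   i=7: 238
  i=8: 163   i=9: 76   i=10: 119   i=11: 210
Match at i=11, j=13: x = 11·16 + 13 = 189.

189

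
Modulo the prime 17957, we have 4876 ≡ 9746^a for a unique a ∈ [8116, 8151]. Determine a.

Compute 9746^8116 mod 17957 = 15924, then multiply by 9746 repeatedly:
  9746^8116=15924  9746^8117=10910  9746^8118=5463  9746^8119=17850  9746^8120=16641
  9746^8121=13519  9746^8122=5665  9746^8123=11272  9746^8124=13943  9746^8125=7859
  9746^8126=7209  9746^8127=11130  9746^8128=12700  9746^8129=14556  9746^8130=2476
  9746^8131=14845  9746^8132=17778  9746^8133=15252  9746^8134=15903  9746^8135=3771
  9746^8136=12144  9746^8137=837  9746^8138=4924  9746^8139=8200  9746^8140=8550
  9746^8141=7820  9746^8142=4212  9746^8143=450  9746^8144=4192  9746^8145=3057
  9746^8146=2859  9746^8147=12507  9746^8148=1106  9746^8149=4876
Found 4876 at exponent 8149.

8149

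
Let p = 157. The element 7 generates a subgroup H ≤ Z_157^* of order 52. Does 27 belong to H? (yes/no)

yes

27 ∈ ⟨7⟩ iff 27^52 ≡ 1 (mod 157), since |⟨7⟩| = 52.
27^52 mod 157 = 1.
Since 1 = 1, 27 lies in the subgroup.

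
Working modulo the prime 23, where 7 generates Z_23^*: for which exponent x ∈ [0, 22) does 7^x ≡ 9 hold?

4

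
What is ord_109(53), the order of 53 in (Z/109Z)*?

The order of 53 must divide p − 1 = 108 = 2^2 · 3^3.
Divisors: 1, 2, 3, 4, 6, 9, 12, 18, 27, 36, 54, 108.
Check each in increasing order: 53^1 ≡ 53;  53^2 ≡ 84;  53^3 ≡ 92;  53^4 ≡ 80;  53^6 ≡ 71;  53^9 ≡ 101;  53^12 ≡ 27;  53^18 ≡ 64;  53^27 ≡ 33;  53^36 ≡ 63;  53^54 ≡ 108;  53^108 ≡ 1.
Smallest exponent giving 1 is 108.

108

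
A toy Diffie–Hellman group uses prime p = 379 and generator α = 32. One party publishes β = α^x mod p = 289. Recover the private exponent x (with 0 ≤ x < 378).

Baby-step giant-step with m = ceil(sqrt(378)) = 20.
Baby table (32^j mod 379 for j=0..19):
  0:1  1:32  2:266  3:174  4:262  5:46  6:335  7:108
  8:45  9:303  10:221  11:250  12:41  13:175  14:294  15:312
  16:130  17:370  18:91  19:259
Giant step factor: 32^(-20) ≡ 144 (mod 379).
Scan 289·144^i mod 379 for i = 0, 1, …:
  i=0: 289   i=1: 305   i=2: 335
Match at i=2, j=6: x = 2·20 + 6 = 46.

46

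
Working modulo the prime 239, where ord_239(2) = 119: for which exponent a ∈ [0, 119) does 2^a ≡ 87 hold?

Baby-step giant-step with m = ceil(sqrt(119)) = 11.
Baby table (2^j mod 239 for j=0..10):
  0:1  1:2  2:4  3:8  4:16  5:32  6:64  7:128
  8:17  9:34  10:68
Giant step factor: 2^(-11) ≡ 58 (mod 239).
Scan 87·58^i mod 239 for i = 0, 1, …:
  i=0: 87   i=1: 27   i=2: 132   i=3: 8
Match at i=3, j=3: a = 3·11 + 3 = 36.

36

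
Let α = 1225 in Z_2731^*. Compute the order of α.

273

The order of 1225 must divide p − 1 = 2730 = 2 · 3 · 5 · 7 · 13.
Divisors: 1, 2, 3, 5, 6, 7, 10, 13, 14, 15, 21, 26, 30, 35, 39, 42, 65, 70, 78, 91, 105, 130, 182, 195, 210, 273, 390, 455, 546, 910, 1365, 2730.
Check each in increasing order: 1225^1 ≡ 1225;  1225^2 ≡ 1306;  1225^3 ≡ 2215;  1225^5 ≡ 661;  1225^6 ≡ 1349;  1225^7 ≡ 270;  1225^10 ≡ 2692;  1225^13 ≡ 1007;  1225^14 ≡ 1894;  1225^15 ≡ 1531;  1225^21 ≡ 683;  1225^26 ≡ 848;  1225^30 ≡ 763;  1225^35 ≡ 1839;  1225^39 ≡ 1864;  1225^42 ≡ 2219;  1225^65 ≡ 2154;  1225^70 ≡ 943;  1225^78 ≡ 664;  1225^91 ≡ 2284;  1225^105 ≡ 2723;  1225^130 ≡ 2478;  1225^182 ≡ 446;  1225^195 ≡ 1238;  1225^210 ≡ 64;  1225^273 ≡ 1.
Smallest exponent giving 1 is 273.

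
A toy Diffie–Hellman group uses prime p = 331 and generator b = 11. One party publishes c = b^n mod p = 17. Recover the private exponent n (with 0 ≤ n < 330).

Baby-step giant-step with m = ceil(sqrt(330)) = 19.
Baby table (11^j mod 331 for j=0..18):
  0:1  1:11  2:121  3:7  4:77  5:185  6:49  7:208
  8:302  9:12  10:132  11:128  12:84  13:262  14:234  15:257
  16:179  17:314  18:144
Giant step factor: 11^(-19) ≡ 317 (mod 331).
Scan 17·317^i mod 331 for i = 0, 1, …:
  i=0: 17   i=1: 93   i=2: 22   i=3: 23
  i=4: 9   i=5: 205   i=6: 109   i=7: 129
  i=8: 180   i=9: 128
Match at i=9, j=11: n = 9·19 + 11 = 182.

182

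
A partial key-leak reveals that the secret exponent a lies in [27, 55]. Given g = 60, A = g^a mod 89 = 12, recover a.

Compute 60^27 mod 89 = 75, then multiply by 60 repeatedly:
  60^27=75  60^28=50  60^29=63  60^30=42  60^31=28
  60^32=78  60^33=52  60^34=5  60^35=33  60^36=22
  60^37=74  60^38=79  60^39=23  60^40=45  60^41=30
  60^42=20  60^43=43  60^44=88  60^45=29  60^46=49
  60^47=3  60^48=2  60^49=31  60^50=80  60^51=83
  60^52=85  60^53=27  60^54=18  60^55=12
Found 12 at exponent 55.

55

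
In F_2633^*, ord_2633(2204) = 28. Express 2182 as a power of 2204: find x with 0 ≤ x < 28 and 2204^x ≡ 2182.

Successive powers of 2204 modulo 2633:
  2204^0=1  2204^1=2204  2204^2=2364  2204^3=2182
So 2204^3 ≡ 2182 (mod 2633), giving x = 3.

3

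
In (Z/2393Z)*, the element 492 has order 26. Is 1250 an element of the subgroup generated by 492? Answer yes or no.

yes

1250 ∈ ⟨492⟩ iff 1250^26 ≡ 1 (mod 2393), since |⟨492⟩| = 26.
1250^26 mod 2393 = 1.
Since 1 = 1, 1250 lies in the subgroup.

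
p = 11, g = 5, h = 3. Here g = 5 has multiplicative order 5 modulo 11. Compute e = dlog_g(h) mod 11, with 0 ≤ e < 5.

Successive powers of 5 modulo 11:
  5^0=1  5^1=5  5^2=3
So 5^2 ≡ 3 (mod 11), giving e = 2.

2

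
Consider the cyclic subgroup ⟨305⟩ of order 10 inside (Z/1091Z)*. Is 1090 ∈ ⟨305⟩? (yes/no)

yes

1090 ∈ ⟨305⟩ iff 1090^10 ≡ 1 (mod 1091), since |⟨305⟩| = 10.
1090^10 mod 1091 = 1.
Since 1 = 1, 1090 lies in the subgroup.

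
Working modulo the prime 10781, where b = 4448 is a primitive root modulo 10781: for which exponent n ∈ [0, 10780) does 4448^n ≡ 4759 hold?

Baby-step giant-step with m = ceil(sqrt(10780)) = 104.
Baby table (4448^j mod 10781 for j=0..103):
  0:1  1:4448  2:1569  3:3605  4:3693  5:7001  6:4920  7:9511
  8:284  9:1855  10:3575  11:10406  12:3055  13:4580  14:6531  15:5874
  16:5189  17:9332  18:1886  19:1310  20:5140  21:7000  22:472  23:7942
  24:7460  25:8943  26:7355  27:5486  28:4325  29:4296  30:4676  31:2299
  32:5564  33:6277  34:8087  35:5560  36:10047  37:1811  38:1921  39:6056
  40:6150  41:3803  42:355  43:5014  44:7164  45:7617  46:6514  47:5725
  48:78  49:1952  50:3791  51:884  52:7748  53:7028  54:6425  55:8750
  56:590  57:4537  58:9325  59:3093  60:1108  61:1467  62:2711  63:5370
  64:5845  65:5569  66:6955  67:5151  68:2023  69:6950  70:4473  71:4959
  72:10487  73:7570  74:2297  75:7449  76:3139  77:877  78:8955  79:6826
  80:2752  81:4461  82:5488  83:2440  84:7434  85:1105  86:9685  87:8785
  88:5336  89:5547  90:6128  91:2976  92:8961  93:1171  94:1385  95:4529
  96:6084  97:1322  98:4611  99:4266  100:608  101:9134  102:5224  103:3297
Giant step factor: 4448^(-104) ≡ 2900 (mod 10781).
Scan 4759·2900^i mod 10781 for i = 0, 1, …:
  i=0: 4759   i=1: 1420   i=2: 10439   i=3: 52
  i=4: 10647   i=5: 10297   i=6: 8711   i=7: 2017
  i=8: 5998   i=9: 4447     …   i=40: 275
  i=41: 10487
Match at i=41, j=72: n = 41·104 + 72 = 4336.

4336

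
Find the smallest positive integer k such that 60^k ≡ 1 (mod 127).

63

The order of 60 must divide p − 1 = 126 = 2 · 3^2 · 7.
Divisors: 1, 2, 3, 6, 7, 9, 14, 18, 21, 42, 63, 126.
Check each in increasing order: 60^1 ≡ 60;  60^2 ≡ 44;  60^3 ≡ 100;  60^6 ≡ 94;  60^7 ≡ 52;  60^9 ≡ 2;  60^14 ≡ 37;  60^18 ≡ 4;  60^21 ≡ 19;  60^42 ≡ 107;  60^63 ≡ 1.
Smallest exponent giving 1 is 63.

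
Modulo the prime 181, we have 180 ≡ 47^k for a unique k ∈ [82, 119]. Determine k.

90

Compute 47^82 mod 181 = 52, then multiply by 47 repeatedly:
  47^82=52  47^83=91  47^84=114  47^85=109  47^86=55
  47^87=51  47^88=44  47^89=77  47^90=180
Found 180 at exponent 90.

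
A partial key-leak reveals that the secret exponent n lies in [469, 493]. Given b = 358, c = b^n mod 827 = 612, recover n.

491

Compute 358^469 mod 827 = 546, then multiply by 358 repeatedly:
  358^469=546  358^470=296  358^471=112  358^472=400  358^473=129
  358^474=697  358^475=599  358^476=249  358^477=653  358^478=560
  358^479=346  358^480=645  358^481=177  358^482=514  358^483=418
  358^484=784  358^485=319  358^486=76  358^487=744  358^488=58
  358^489=89  358^490=436  358^491=612
Found 612 at exponent 491.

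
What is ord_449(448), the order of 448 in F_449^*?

2

The order of 448 must divide p − 1 = 448 = 2^6 · 7.
Divisors: 1, 2, 4, 7, 8, 14, 16, 28, 32, 56, 64, 112, 224, 448.
Check each in increasing order: 448^1 ≡ 448;  448^2 ≡ 1.
Smallest exponent giving 1 is 2.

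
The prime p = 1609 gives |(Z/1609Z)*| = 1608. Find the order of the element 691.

1608

The order of 691 must divide p − 1 = 1608 = 2^3 · 3 · 67.
Divisors: 1, 2, 3, 4, 6, 8, 12, 24, 67, 134, 201, 268, 402, 536, 804, 1608.
Check each in increasing order: 691^1 ≡ 691;  691^2 ≡ 1217;  691^3 ≡ 1049;  691^4 ≡ 809;  691^6 ≡ 1454;  691^8 ≡ 1227;  691^12 ≡ 1499;  691^24 ≡ 837;  691^67 ≡ 1161;  691^134 ≡ 1188;  691^201 ≡ 355;  691^268 ≡ 251;  691^402 ≡ 523;  691^536 ≡ 250;  691^804 ≡ 1608;  691^1608 ≡ 1.
Smallest exponent giving 1 is 1608.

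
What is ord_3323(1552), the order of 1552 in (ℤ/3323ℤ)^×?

151

The order of 1552 must divide p − 1 = 3322 = 2 · 11 · 151.
Divisors: 1, 2, 11, 22, 151, 302, 1661, 3322.
Check each in increasing order: 1552^1 ≡ 1552;  1552^2 ≡ 2852;  1552^11 ≡ 1992;  1552^22 ≡ 402;  1552^151 ≡ 1.
Smallest exponent giving 1 is 151.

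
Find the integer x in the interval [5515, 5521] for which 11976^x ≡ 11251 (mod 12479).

Compute 11976^5515 mod 12479 = 10797, then multiply by 11976 repeatedly:
  11976^5515=10797  11976^5516=9953  11976^5517=10199  11976^5518=11251
Found 11251 at exponent 5518.

5518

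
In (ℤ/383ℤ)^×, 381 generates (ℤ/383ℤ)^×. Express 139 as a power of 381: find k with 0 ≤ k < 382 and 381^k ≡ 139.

146

Baby-step giant-step with m = ceil(sqrt(382)) = 20.
Baby table (381^j mod 383 for j=0..19):
  0:1  1:381  2:4  3:375  4:16  5:351  6:64  7:255
  8:256  9:254  10:258  11:250  12:266  13:234  14:298  15:170
  16:43  17:297  18:172  19:39
Giant step factor: 381^(-20) ≡ 54 (mod 383).
Scan 139·54^i mod 383 for i = 0, 1, …:
  i=0: 139   i=1: 229   i=2: 110   i=3: 195
  i=4: 189   i=5: 248   i=6: 370   i=7: 64
Match at i=7, j=6: k = 7·20 + 6 = 146.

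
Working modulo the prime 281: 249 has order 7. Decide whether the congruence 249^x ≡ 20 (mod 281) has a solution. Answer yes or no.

⟨249⟩ has order 7; its elements mod 281 are {1, 59, 79, 109, 165, 181, 249}.
20 is not in this set.

no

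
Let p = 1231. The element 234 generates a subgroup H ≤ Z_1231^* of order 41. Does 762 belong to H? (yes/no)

762 ∈ ⟨234⟩ iff 762^41 ≡ 1 (mod 1231), since |⟨234⟩| = 41.
762^41 mod 1231 = 1.
Since 1 = 1, 762 lies in the subgroup.

yes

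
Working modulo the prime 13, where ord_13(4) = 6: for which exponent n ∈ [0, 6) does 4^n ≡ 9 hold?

4

Successive powers of 4 modulo 13:
  4^0=1  4^1=4  4^2=3  4^3=12  4^4=9
So 4^4 ≡ 9 (mod 13), giving n = 4.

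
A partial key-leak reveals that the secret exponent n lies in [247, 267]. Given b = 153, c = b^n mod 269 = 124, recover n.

Compute 153^247 mod 269 = 209, then multiply by 153 repeatedly:
  153^247=209  153^248=235  153^249=178  153^250=65  153^251=261
  153^252=121  153^253=221  153^254=188  153^255=250  153^256=52
  153^257=155  153^258=43  153^259=123  153^260=258  153^261=200
  153^262=203  153^263=124
Found 124 at exponent 263.

263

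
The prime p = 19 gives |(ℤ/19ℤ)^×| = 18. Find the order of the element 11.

The order of 11 must divide p − 1 = 18 = 2 · 3^2.
Divisors: 1, 2, 3, 6, 9, 18.
Check each in increasing order: 11^1 ≡ 11;  11^2 ≡ 7;  11^3 ≡ 1.
Smallest exponent giving 1 is 3.

3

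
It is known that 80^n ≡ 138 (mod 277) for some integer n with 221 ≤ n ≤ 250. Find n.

Compute 80^221 mod 277 = 163, then multiply by 80 repeatedly:
  80^221=163  80^222=21  80^223=18  80^224=55  80^225=245
  80^226=210  80^227=180  80^228=273  80^229=234  80^230=161
  80^231=138
Found 138 at exponent 231.

231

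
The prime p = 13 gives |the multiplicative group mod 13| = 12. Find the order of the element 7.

12

The order of 7 must divide p − 1 = 12 = 2^2 · 3.
Divisors: 1, 2, 3, 4, 6, 12.
Check each in increasing order: 7^1 ≡ 7;  7^2 ≡ 10;  7^3 ≡ 5;  7^4 ≡ 9;  7^6 ≡ 12;  7^12 ≡ 1.
Smallest exponent giving 1 is 12.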